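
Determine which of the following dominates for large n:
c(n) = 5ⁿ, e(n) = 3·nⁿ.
Comparing growth rates:
Growth-rate hierarchy: log n ≺ any polynomial ≺ any exponential cⁿ (c>1) ≺ n! ≺ nⁿ.
super-exponential nⁿ dominates exponential base 5 asymptotically.

e(n) grows faster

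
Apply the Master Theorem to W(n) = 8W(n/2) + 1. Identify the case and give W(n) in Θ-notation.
Master Theorem template: W(n) = a·W(n/b) + f(n).
Here: a=8, b=2, f(n)=1
Compute log_b(a) = log_2(8) = 3.
f(n) = 1 = O(n^(3-ε)) with ε = 3. Case 1: W(n) = Θ(n^log_b(a)) = Θ(n^3).

Case 1: W(n) = Θ(n^3)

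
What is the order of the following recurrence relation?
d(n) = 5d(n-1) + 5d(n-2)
The order is the largest lag k for which d(n-k) appears. Here the deepest term is d(n-2), so the order is 2.

Order 2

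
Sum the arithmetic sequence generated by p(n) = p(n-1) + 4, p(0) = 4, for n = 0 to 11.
Computing the sequence terms: 4, 8, 12, 16, 20, 24, 28, 32, 36, 40, 44, 48
Adding these values together:

312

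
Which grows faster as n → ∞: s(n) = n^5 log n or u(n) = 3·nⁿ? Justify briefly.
Comparing growth rates:
Growth-rate hierarchy: log n ≺ any polynomial ≺ any exponential cⁿ (c>1) ≺ n! ≺ nⁿ.
super-exponential nⁿ dominates polynomial degree 5 (with log factor) asymptotically.

u(n) grows faster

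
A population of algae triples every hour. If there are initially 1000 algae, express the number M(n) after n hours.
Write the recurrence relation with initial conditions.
Each hour multiplies the count by 3, so the count after n hours depends only on the count after n-1 hours: M(n) = 3 × M(n-1). The starting count gives M(0) = 1000.
Unrolling n times gives the closed form M(n) = 1000 × 3ⁿ.

M(n) = 3 × M(n-1), M(0) = 1000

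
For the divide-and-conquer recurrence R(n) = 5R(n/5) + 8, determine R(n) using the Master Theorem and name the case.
Master Theorem template: R(n) = a·R(n/b) + f(n).
Here: a=5, b=5, f(n)=8
Compute log_b(a) = log_5(5) = 1.
f(n) = 8 = O(n^(1-ε)) with ε = 1. Case 1: R(n) = Θ(n^log_b(a)) = Θ(n).

Case 1: R(n) = Θ(n)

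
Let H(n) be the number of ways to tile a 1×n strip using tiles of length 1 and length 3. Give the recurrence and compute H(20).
Condition on the last tile: it has length 1 (leaving a 1×(n-1) strip) or length 3 (leaving a 1×(n-3) strip), so H(n) = H(n-1) + H(n-3) (order-3 linear recurrence).
For 0 ≤ i < 3 only unit tiles fit, so H(i) = 1.
Iterating the recurrence: H(3) = 2, H(4) = 3, H(5) = 4, H(6) = 6, H(7) = 9, H(8) = 13, H(9) = 19, H(10) = 28, H(11) = 41, H(12) = 60, H(13) = 88, H(14) = 129, H(15) = 189, H(16) = 277, H(17) = 406, H(18) = 595, H(19) = 872, H(20) = 1278.

H(n) = H(n-1) + H(n-3), with H(i) = 1 for 0 ≤ i < 3; H(20) = 1278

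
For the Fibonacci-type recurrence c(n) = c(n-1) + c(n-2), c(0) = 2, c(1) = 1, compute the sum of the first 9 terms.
Computing the sequence terms: 2, 1, 3, 4, 7, 11, 18, 29, 47
Adding these values together:

122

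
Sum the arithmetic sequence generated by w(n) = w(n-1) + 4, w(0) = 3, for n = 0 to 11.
Computing the sequence terms: 3, 7, 11, 15, 19, 23, 27, 31, 35, 39, 43, 47
Adding these values together:

300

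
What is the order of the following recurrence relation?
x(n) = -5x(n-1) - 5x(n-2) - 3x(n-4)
The order is the largest lag k for which x(n-k) appears. Here the deepest term is x(n-4), so the order is 4.

Order 4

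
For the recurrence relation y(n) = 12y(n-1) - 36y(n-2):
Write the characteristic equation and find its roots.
Substitute y(n) = rⁿ and divide through by rⁿ⁻²: r² - 12r + 36 = 0
Factor: (r - 6)² = 0, so r = 6 (double root).
General solution: y(n) = (A + Bn)·6ⁿ

Characteristic: r² - 12r + 36 = 0, Roots: r = 6 (double root)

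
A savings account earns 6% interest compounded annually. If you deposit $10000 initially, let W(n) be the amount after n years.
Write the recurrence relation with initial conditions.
Each year the balance grows by 6%, i.e. is multiplied by 1 + 6/100 = 1.06, so W(n) = 1.06 × W(n-1). The initial deposit gives W(0) = 10000.
Unrolling gives the closed form W(n) = 10000 × (1.06)ⁿ.

W(n) = 1.06 × W(n-1), W(0) = 10000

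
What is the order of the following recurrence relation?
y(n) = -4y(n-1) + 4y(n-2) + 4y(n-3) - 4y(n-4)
The order is the largest lag k for which y(n-k) appears. Here the deepest term is y(n-4), so the order is 4.

Order 4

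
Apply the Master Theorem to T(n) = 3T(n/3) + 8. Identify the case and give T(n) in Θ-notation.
Master Theorem template: T(n) = a·T(n/b) + f(n).
Here: a=3, b=3, f(n)=8
Compute log_b(a) = log_3(3) = 1.
f(n) = 8 = O(n^(1-ε)) with ε = 1. Case 1: T(n) = Θ(n^log_b(a)) = Θ(n).

Case 1: T(n) = Θ(n)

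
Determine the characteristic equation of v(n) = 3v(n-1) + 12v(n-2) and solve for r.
Substitute v(n) = rⁿ and divide through by rⁿ⁻²: r² - 3r - 12 = 0
Discriminant: 3² + 4·12 = 57, not a perfect square, so by the quadratic formula r = (3 ± √57)/2.
General solution: v(n) = A·r₁ⁿ + B·r₂ⁿ where r₁,r₂ = (3 ± √57)/2

Characteristic: r² - 3r - 12 = 0, Roots: r = (3 ± √57)/2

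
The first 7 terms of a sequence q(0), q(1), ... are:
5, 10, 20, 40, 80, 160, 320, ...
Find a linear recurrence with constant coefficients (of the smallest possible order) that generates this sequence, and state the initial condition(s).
Look for the lowest-order linear relation among consecutive terms.
Observation: each term is 2× the previous.
Check at n=2: 2·10 = 20. ✓

q(n) = 2 × q(n-1), q(0) = 5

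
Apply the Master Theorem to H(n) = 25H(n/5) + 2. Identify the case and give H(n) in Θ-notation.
Master Theorem template: H(n) = a·H(n/b) + f(n).
Here: a=25, b=5, f(n)=2
Compute log_b(a) = log_5(25) = 2.
f(n) = 2 = O(n^(2-ε)) with ε = 2. Case 1: H(n) = Θ(n^log_b(a)) = Θ(n^2).

Case 1: H(n) = Θ(n^2)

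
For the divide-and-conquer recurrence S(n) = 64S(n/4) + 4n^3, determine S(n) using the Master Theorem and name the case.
Master Theorem template: S(n) = a·S(n/b) + f(n).
Here: a=64, b=4, f(n)=4n^3
Compute log_b(a) = log_4(64) = 3.
f(n) = 4n^3 = Θ(n^3). Case 2: S(n) = Θ(n^3 log n).

Case 2: S(n) = Θ(n^3 log n)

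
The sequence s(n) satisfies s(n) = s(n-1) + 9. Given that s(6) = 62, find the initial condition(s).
s(6) = s(0) + 6·9, so s(0) = 62 - 54 = 8.

s(0) = 8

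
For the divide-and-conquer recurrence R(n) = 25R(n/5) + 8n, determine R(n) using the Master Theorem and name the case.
Master Theorem template: R(n) = a·R(n/b) + f(n).
Here: a=25, b=5, f(n)=8n
Compute log_b(a) = log_5(25) = 2.
f(n) = 8n = O(n^(2-ε)) with ε = 1. Case 1: R(n) = Θ(n^log_b(a)) = Θ(n^2).

Case 1: R(n) = Θ(n^2)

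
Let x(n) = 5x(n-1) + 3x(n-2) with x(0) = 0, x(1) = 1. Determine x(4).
Computing the sequence terms:
0, 1, 5, 28, 155

155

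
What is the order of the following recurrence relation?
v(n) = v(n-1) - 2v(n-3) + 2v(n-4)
The order is the largest lag k for which v(n-k) appears. Here the deepest term is v(n-4), so the order is 4.

Order 4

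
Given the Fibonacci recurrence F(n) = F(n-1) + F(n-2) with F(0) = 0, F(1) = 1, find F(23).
Computing the sequence terms:
0, 1, 1, 2, 3, 5, 8, 13, 21, 34, 55, 89, 144, 233, 377, 610, 987, 1597, 2584, 4181, 6765, 10946, 17711, 28657

28657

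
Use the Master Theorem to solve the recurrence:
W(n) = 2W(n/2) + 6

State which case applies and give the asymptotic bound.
Master Theorem template: W(n) = a·W(n/b) + f(n).
Here: a=2, b=2, f(n)=6
Compute log_b(a) = log_2(2) = 1.
f(n) = 6 = O(n^(1-ε)) with ε = 1. Case 1: W(n) = Θ(n^log_b(a)) = Θ(n).

Case 1: W(n) = Θ(n)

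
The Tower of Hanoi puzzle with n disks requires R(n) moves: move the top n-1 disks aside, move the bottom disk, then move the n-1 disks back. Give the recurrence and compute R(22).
Moving n disks = move the top n-1 disks aside (R(n-1) moves) + move the largest disk (1 move) + move the n-1 disks back on top (R(n-1) moves), so R(n) = 2R(n-1) + 1, with R(1) = 1 (a single disk takes one move).
First terms: 1, 3, 7, 15, 31, 63, … — each is one less than a power of 2. Indeed R(n) + 1 = 2(R(n-1) + 1) with R(1) + 1 = 2, so R(n) + 1 = 2ⁿ and R(n) = 2ⁿ - 1.
Hence R(22) = 2^22 - 1 = 4194304 - 1 = 4194303.

R(n) = 2R(n-1) + 1, R(1) = 1; R(22) = 4194303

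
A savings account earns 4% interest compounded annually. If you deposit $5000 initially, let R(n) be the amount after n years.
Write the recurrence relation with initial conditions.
Each year the balance grows by 4%, i.e. is multiplied by 1 + 4/100 = 1.04, so R(n) = 1.04 × R(n-1). The initial deposit gives R(0) = 5000.
Unrolling gives the closed form R(n) = 5000 × (1.04)ⁿ.

R(n) = 1.04 × R(n-1), R(0) = 5000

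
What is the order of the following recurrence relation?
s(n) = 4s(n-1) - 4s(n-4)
The order is the largest lag k for which s(n-k) appears. Here the deepest term is s(n-4), so the order is 4.

Order 4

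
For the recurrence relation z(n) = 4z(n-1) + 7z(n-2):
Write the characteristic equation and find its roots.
Substitute z(n) = rⁿ and divide through by rⁿ⁻²: r² - 4r - 7 = 0
Discriminant: 4² + 4·7 = 44, not a perfect square, so by the quadratic formula r = (4 ± √44)/2.
General solution: z(n) = A·r₁ⁿ + B·r₂ⁿ where r₁,r₂ = (4 ± √44)/2

Characteristic: r² - 4r - 7 = 0, Roots: r = (4 ± √44)/2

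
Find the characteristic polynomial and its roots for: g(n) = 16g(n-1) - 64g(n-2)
Substitute g(n) = rⁿ and divide through by rⁿ⁻²: r² - 16r + 64 = 0
Factor: (r - 8)² = 0, so r = 8 (double root).
General solution: g(n) = (A + Bn)·8ⁿ

Characteristic: r² - 16r + 64 = 0, Roots: r = 8 (double root)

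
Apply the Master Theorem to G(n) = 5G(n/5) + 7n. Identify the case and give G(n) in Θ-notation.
Master Theorem template: G(n) = a·G(n/b) + f(n).
Here: a=5, b=5, f(n)=7n
Compute log_b(a) = log_5(5) = 1.
f(n) = 7n = Θ(n). Case 2: G(n) = Θ(n log n).

Case 2: G(n) = Θ(n log n)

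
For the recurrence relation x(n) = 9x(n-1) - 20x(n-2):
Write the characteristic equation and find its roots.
Substitute x(n) = rⁿ and divide through by rⁿ⁻²: r² - 9r + 20 = 0
Factor: (r - 5)(r - 4) = 0, so r = 5, 4.
General solution: x(n) = A·5ⁿ + B·4ⁿ

Characteristic: r² - 9r + 20 = 0, Roots: r = 5, 4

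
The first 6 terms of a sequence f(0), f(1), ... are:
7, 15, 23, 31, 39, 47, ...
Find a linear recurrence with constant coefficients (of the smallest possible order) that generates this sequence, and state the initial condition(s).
Look for the lowest-order linear relation among consecutive terms.
Observation: consecutive differences are constant (= 8).
Check at n=2: 1·15 + 8 = 23. ✓

f(n) = f(n-1) + 8, f(0) = 7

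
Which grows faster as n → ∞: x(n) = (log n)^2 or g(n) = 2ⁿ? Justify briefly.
Comparing growth rates:
Growth-rate hierarchy: log n ≺ any polynomial ≺ any exponential cⁿ (c>1) ≺ n! ≺ nⁿ.
exponential base 2 dominates polylogarithmic (log n)^2 asymptotically.

g(n) grows faster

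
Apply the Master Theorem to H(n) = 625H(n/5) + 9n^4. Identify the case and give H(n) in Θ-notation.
Master Theorem template: H(n) = a·H(n/b) + f(n).
Here: a=625, b=5, f(n)=9n^4
Compute log_b(a) = log_5(625) = 4.
f(n) = 9n^4 = Θ(n^4). Case 2: H(n) = Θ(n^4 log n).

Case 2: H(n) = Θ(n^4 log n)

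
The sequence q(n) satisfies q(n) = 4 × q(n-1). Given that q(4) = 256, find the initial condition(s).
In general q(n) = 4ⁿ · q(0). At n = 4: q(0) = q(4) / 4^4 = 256 / 256 = 1.

q(0) = 1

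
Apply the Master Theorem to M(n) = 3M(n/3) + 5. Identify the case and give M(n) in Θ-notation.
Master Theorem template: M(n) = a·M(n/b) + f(n).
Here: a=3, b=3, f(n)=5
Compute log_b(a) = log_3(3) = 1.
f(n) = 5 = O(n^(1-ε)) with ε = 1. Case 1: M(n) = Θ(n^log_b(a)) = Θ(n).

Case 1: M(n) = Θ(n)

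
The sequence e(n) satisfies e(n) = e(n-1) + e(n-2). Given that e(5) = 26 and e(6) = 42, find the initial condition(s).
Work backwards using e(k) = e(k+2) - e(k+1):
e(4) = e(6) - e(5) = 42 - 26 = 16
e(3) = e(5) - e(4) = 26 - 16 = 10
e(2) = e(4) - e(3) = 16 - 10 = 6
e(1) = e(3) - e(2) = 10 - 6 = 4
e(0) = e(2) - e(1) = 6 - 4 = 2

e(0) = 2, e(1) = 4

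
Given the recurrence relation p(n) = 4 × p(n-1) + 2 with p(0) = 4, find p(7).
Computing step by step:
p(0) = 4
p(1) = 4 × 4 + 2 = 18
p(2) = 4 × 18 + 2 = 74
p(3) = 4 × 74 + 2 = 298
p(4) = 4 × 298 + 2 = 1194
p(5) = 4 × 1194 + 2 = 4778
p(6) = 4 × 4778 + 2 = 19114
p(7) = 4 × 19114 + 2 = 76458

76458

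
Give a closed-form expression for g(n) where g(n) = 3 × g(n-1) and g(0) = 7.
Recurrence: g(n) = 3 × g(n-1), initial: g(0) = 7.
Each term is 3 times the previous, so this is geometric with ratio 3. After n steps: g(n) = g(0)·3ⁿ = 7·3ⁿ.

g(n) = 7·3ⁿ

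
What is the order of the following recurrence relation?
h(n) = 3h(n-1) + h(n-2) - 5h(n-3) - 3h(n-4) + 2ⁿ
The order is the largest lag k for which h(n-k) appears. Here the deepest term is h(n-4) (the 2ⁿ term is non-homogeneous and does not affect the order), so the order is 4.

Order 4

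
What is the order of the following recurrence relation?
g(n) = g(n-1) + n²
The order is the largest lag k for which g(n-k) appears. Here the deepest term is g(n-1) (the n² term is non-homogeneous and does not affect the order), so the order is 1.

Order 1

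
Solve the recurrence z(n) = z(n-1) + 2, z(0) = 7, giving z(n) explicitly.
Recurrence: z(n) = z(n-1) + 2, initial: z(0) = 7.
Each step adds 2, so z(n) = z(0) + 2n = 2n + 7.

z(n) = 2n + 7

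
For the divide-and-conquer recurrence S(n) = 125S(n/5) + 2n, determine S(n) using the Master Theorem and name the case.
Master Theorem template: S(n) = a·S(n/b) + f(n).
Here: a=125, b=5, f(n)=2n
Compute log_b(a) = log_5(125) = 3.
f(n) = 2n = O(n^(3-ε)) with ε = 2. Case 1: S(n) = Θ(n^log_b(a)) = Θ(n^3).

Case 1: S(n) = Θ(n^3)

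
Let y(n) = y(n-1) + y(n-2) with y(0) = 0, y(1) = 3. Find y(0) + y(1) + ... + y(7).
Computing the sequence terms: 0, 3, 3, 6, 9, 15, 24, 39
Adding these values together:

99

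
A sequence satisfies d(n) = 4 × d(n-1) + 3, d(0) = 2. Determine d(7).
Computing step by step:
d(0) = 2
d(1) = 4 × 2 + 3 = 11
d(2) = 4 × 11 + 3 = 47
d(3) = 4 × 47 + 3 = 191
d(4) = 4 × 191 + 3 = 767
d(5) = 4 × 767 + 3 = 3071
d(6) = 4 × 3071 + 3 = 12287
d(7) = 4 × 12287 + 3 = 49151

49151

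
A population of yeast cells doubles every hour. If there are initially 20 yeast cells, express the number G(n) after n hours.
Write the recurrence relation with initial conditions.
Each hour multiplies the count by 2, so the count after n hours depends only on the count after n-1 hours: G(n) = 2 × G(n-1). The starting count gives G(0) = 20.
Unrolling n times gives the closed form G(n) = 20 × 2ⁿ.

G(n) = 2 × G(n-1), G(0) = 20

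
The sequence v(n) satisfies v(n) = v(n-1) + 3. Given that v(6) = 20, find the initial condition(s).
v(6) = v(0) + 6·3, so v(0) = 20 - 18 = 2.

v(0) = 2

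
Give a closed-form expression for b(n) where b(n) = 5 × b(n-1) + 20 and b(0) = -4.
Recurrence: b(n) = 5 × b(n-1) + 20, initial: b(0) = -4.
Try b(n) = A·5ⁿ + C. Substituting: A·5ⁿ + C = 5(A·5ⁿ⁻¹ + C) + 20 = A·5ⁿ + 5C + 20, so C = 5C + 20, giving C = -5. Then b(0) = A - 5 = -4 gives A = 1.

b(n) = 5ⁿ - 5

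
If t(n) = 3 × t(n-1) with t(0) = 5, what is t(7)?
Computing step by step:
t(0) = 5
t(1) = 3 × 5 = 15
t(2) = 3 × 15 = 45
t(3) = 3 × 45 = 135
t(4) = 3 × 135 = 405
t(5) = 3 × 405 = 1215
t(6) = 3 × 1215 = 3645
t(7) = 3 × 3645 = 10935

10935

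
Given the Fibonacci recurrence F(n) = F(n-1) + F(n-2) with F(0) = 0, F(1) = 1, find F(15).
Computing the sequence terms:
0, 1, 1, 2, 3, 5, 8, 13, 21, 34, 55, 89, 144, 233, 377, 610

610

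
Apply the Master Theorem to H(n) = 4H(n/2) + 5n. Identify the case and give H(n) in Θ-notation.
Master Theorem template: H(n) = a·H(n/b) + f(n).
Here: a=4, b=2, f(n)=5n
Compute log_b(a) = log_2(4) = 2.
f(n) = 5n = O(n^(2-ε)) with ε = 1. Case 1: H(n) = Θ(n^log_b(a)) = Θ(n^2).

Case 1: H(n) = Θ(n^2)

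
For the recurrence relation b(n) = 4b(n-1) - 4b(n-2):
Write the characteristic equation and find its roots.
Substitute b(n) = rⁿ and divide through by rⁿ⁻²: r² - 4r + 4 = 0
Factor: (r - 2)² = 0, so r = 2 (double root).
General solution: b(n) = (A + Bn)·2ⁿ

Characteristic: r² - 4r + 4 = 0, Roots: r = 2 (double root)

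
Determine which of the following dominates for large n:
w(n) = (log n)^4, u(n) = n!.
Comparing growth rates:
Growth-rate hierarchy: log n ≺ any polynomial ≺ any exponential cⁿ (c>1) ≺ n! ≺ nⁿ.
factorial dominates polylogarithmic (log n)^4 asymptotically.

u(n) grows faster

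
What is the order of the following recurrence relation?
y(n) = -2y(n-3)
The order is the largest lag k for which y(n-k) appears. Here the deepest term is y(n-3), so the order is 3.

Order 3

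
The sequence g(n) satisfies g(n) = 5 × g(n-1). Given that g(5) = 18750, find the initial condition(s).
In general g(n) = 5ⁿ · g(0). At n = 5: g(0) = g(5) / 5^5 = 18750 / 3125 = 6.

g(0) = 6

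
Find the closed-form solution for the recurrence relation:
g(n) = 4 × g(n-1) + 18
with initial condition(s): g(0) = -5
Recurrence: g(n) = 4 × g(n-1) + 18, initial: g(0) = -5.
Try g(n) = A·4ⁿ + C. Substituting: A·4ⁿ + C = 4(A·4ⁿ⁻¹ + C) + 18 = A·4ⁿ + 4C + 18, so C = 4C + 18, giving C = -6. Then g(0) = A - 6 = -5 gives A = 1.

g(n) = 4ⁿ - 6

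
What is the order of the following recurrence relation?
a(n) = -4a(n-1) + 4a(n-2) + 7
The order is the largest lag k for which a(n-k) appears. Here the deepest term is a(n-2) (the 7 term is non-homogeneous and does not affect the order), so the order is 2.

Order 2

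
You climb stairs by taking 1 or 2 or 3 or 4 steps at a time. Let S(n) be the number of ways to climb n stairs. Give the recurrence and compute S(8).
Condition on the size of the last step (1 to 4): before it there were n-1, …, n-4 stairs climbed, and these cases are disjoint, so S(n) = S(n-1) + S(n-2) + S(n-3) + S(n-4) (order-4 linear recurrence).
Initial conditions by direct count (compositions of i into parts ≤ 4): S(1) = 1; S(2) = 2; S(3) = 4; S(4) = 8.
Iterating the recurrence: S(5) = 15, S(6) = 29, S(7) = 56, S(8) = 108.

S(n) = S(n-1) + S(n-2) + S(n-3) + S(n-4), S(1) = 1, S(2) = 2, S(3) = 4, S(4) = 8; S(8) = 108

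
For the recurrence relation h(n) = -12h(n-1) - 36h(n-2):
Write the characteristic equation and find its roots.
Substitute h(n) = rⁿ and divide through by rⁿ⁻²: r² + 12r + 36 = 0
Factor: (r + 6)² = 0, so r = -6 (double root).
General solution: h(n) = (A + Bn)·(-6)ⁿ

Characteristic: r² + 12r + 36 = 0, Roots: r = -6 (double root)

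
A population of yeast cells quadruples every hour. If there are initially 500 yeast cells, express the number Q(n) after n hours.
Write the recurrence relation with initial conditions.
Each hour multiplies the count by 4, so the count after n hours depends only on the count after n-1 hours: Q(n) = 4 × Q(n-1). The starting count gives Q(0) = 500.
Unrolling n times gives the closed form Q(n) = 500 × 4ⁿ.

Q(n) = 4 × Q(n-1), Q(0) = 500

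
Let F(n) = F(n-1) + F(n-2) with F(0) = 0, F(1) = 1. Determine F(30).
Computing the sequence terms:
0, 1, 1, 2, 3, 5, 8, 13, 21, 34, 55, 89, 144, 233, 377, 610, 987, 1597, 2584, 4181, 6765, 10946, 17711, 28657, 46368, 75025, 121393, 196418, 317811, 514229, 832040

832040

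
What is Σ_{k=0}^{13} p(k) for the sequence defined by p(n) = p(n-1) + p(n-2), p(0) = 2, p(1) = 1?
Computing the sequence terms: 2, 1, 3, 4, 7, 11, 18, 29, 47, 76, 123, 199, 322, 521
Adding these values together:

1363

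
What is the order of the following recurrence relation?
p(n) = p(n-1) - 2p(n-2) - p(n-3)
The order is the largest lag k for which p(n-k) appears. Here the deepest term is p(n-3), so the order is 3.

Order 3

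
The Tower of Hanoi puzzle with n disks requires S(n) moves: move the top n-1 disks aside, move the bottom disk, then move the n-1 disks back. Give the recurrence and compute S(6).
Moving n disks = move the top n-1 disks aside (S(n-1) moves) + move the largest disk (1 move) + move the n-1 disks back on top (S(n-1) moves), so S(n) = 2S(n-1) + 1, with S(1) = 1 (a single disk takes one move).
First terms: 1, 3, 7, 15, 31, 63, … — each is one less than a power of 2. Indeed S(n) + 1 = 2(S(n-1) + 1) with S(1) + 1 = 2, so S(n) + 1 = 2ⁿ and S(n) = 2ⁿ - 1.
Hence S(6) = 2^6 - 1 = 64 - 1 = 63.

S(n) = 2S(n-1) + 1, S(1) = 1; S(6) = 63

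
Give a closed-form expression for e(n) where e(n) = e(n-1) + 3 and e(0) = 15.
Recurrence: e(n) = e(n-1) + 3, initial: e(0) = 15.
Each step adds 3, so e(n) = e(0) + 3n = 3n + 15.

e(n) = 3n + 15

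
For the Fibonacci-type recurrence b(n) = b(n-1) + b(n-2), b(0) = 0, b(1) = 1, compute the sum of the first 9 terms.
Computing the sequence terms: 0, 1, 1, 2, 3, 5, 8, 13, 21
Adding these values together:

54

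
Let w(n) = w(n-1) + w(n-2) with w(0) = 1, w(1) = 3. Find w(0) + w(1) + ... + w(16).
Computing the sequence terms: 1, 3, 4, 7, 11, 18, 29, 47, 76, 123, 199, 322, 521, 843, 1364, 2207, 3571
Adding these values together:

9346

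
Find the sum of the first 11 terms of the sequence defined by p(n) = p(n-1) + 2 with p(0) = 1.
Computing the sequence terms: 1, 3, 5, 7, 9, 11, 13, 15, 17, 19, 21
Adding these values together:

121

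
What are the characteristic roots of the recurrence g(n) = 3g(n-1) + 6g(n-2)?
Substitute g(n) = rⁿ and divide through by rⁿ⁻²: r² - 3r - 6 = 0
Discriminant: 3² + 4·6 = 33, not a perfect square, so by the quadratic formula r = (3 ± √33)/2.
General solution: g(n) = A·r₁ⁿ + B·r₂ⁿ where r₁,r₂ = (3 ± √33)/2

Characteristic: r² - 3r - 6 = 0, Roots: r = (3 ± √33)/2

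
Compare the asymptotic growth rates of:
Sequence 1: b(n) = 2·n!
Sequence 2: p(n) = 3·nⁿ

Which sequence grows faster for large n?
Comparing growth rates:
Growth-rate hierarchy: log n ≺ any polynomial ≺ any exponential cⁿ (c>1) ≺ n! ≺ nⁿ.
super-exponential nⁿ dominates factorial asymptotically.

p(n) grows faster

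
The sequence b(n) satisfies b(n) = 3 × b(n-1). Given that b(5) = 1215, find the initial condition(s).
In general b(n) = 3ⁿ · b(0). At n = 5: b(0) = b(5) / 3^5 = 1215 / 243 = 5.

b(0) = 5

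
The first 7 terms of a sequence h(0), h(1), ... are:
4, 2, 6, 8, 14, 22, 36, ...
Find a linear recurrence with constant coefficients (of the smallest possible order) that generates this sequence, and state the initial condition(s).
Look for the lowest-order linear relation among consecutive terms.
Observation: h(n) - 1·h(n-1) - (1)·h(n-2) = 0 holds for the shown terms, and no order-1 relation h(n) = α·h(n-1) + β fits.
Check at n=3: 1·6 + (1)·2 = 8. ✓

h(n) = h(n-1) + h(n-2), h(0) = 4, h(1) = 2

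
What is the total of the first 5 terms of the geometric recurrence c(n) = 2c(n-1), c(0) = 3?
Computing the sequence terms: 3, 6, 12, 24, 48
Adding these values together:

93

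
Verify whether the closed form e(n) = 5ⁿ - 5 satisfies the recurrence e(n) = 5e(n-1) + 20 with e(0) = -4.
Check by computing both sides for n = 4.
From the recurrence with e(0) = -4:
  e(0) = -4, e(1) = 0, e(2) = 20, e(3) = 120, e(4) = 620
  so the recurrence gives e(4) = 620.
From the proposed closed form e(n) = 5ⁿ - 5:
  e(4) = 620.
Both sides give 620 at n = 4, and the initial condition(s) match, so the closed form is consistent.

Yes, the closed form is correct.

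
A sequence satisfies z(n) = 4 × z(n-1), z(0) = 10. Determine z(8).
Computing step by step:
z(0) = 10
z(1) = 4 × 10 = 40
z(2) = 4 × 40 = 160
z(3) = 4 × 160 = 640
z(4) = 4 × 640 = 2560
z(5) = 4 × 2560 = 10240
z(6) = 4 × 10240 = 40960
z(7) = 4 × 40960 = 163840
z(8) = 4 × 163840 = 655360

655360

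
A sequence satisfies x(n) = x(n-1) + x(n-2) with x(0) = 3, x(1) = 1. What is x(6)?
Computing the sequence terms:
3, 1, 4, 5, 9, 14, 23

23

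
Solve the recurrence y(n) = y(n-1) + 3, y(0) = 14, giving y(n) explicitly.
Recurrence: y(n) = y(n-1) + 3, initial: y(0) = 14.
Each step adds 3, so y(n) = y(0) + 3n = 3n + 14.

y(n) = 3n + 14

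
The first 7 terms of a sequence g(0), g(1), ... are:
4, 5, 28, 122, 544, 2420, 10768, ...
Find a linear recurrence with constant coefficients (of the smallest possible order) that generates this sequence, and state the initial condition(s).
Look for the lowest-order linear relation among consecutive terms.
Observation: g(n) - 4·g(n-1) - (2)·g(n-2) = 0 holds for the shown terms, and no order-1 relation g(n) = α·g(n-1) + β fits.
Check at n=3: 4·28 + (2)·5 = 122. ✓

g(n) = 4g(n-1) + 2g(n-2), g(0) = 4, g(1) = 5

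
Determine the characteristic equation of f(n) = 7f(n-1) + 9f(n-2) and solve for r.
Substitute f(n) = rⁿ and divide through by rⁿ⁻²: r² - 7r - 9 = 0
Discriminant: 7² + 4·9 = 85, not a perfect square, so by the quadratic formula r = (7 ± √85)/2.
General solution: f(n) = A·r₁ⁿ + B·r₂ⁿ where r₁,r₂ = (7 ± √85)/2

Characteristic: r² - 7r - 9 = 0, Roots: r = (7 ± √85)/2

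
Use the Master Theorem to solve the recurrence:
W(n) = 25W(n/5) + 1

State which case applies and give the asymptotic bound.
Master Theorem template: W(n) = a·W(n/b) + f(n).
Here: a=25, b=5, f(n)=1
Compute log_b(a) = log_5(25) = 2.
f(n) = 1 = O(n^(2-ε)) with ε = 2. Case 1: W(n) = Θ(n^log_b(a)) = Θ(n^2).

Case 1: W(n) = Θ(n^2)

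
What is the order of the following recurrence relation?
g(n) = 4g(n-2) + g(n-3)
The order is the largest lag k for which g(n-k) appears. Here the deepest term is g(n-3), so the order is 3.

Order 3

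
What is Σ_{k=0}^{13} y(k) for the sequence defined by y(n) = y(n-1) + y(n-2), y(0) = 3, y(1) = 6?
Computing the sequence terms: 3, 6, 9, 15, 24, 39, 63, 102, 165, 267, 432, 699, 1131, 1830
Adding these values together:

4785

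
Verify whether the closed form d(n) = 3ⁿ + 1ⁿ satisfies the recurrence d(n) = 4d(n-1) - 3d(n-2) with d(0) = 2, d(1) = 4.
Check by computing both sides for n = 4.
From the recurrence with d(0) = 2, d(1) = 4:
  d(0) = 2, d(1) = 4, d(2) = 10, d(3) = 28, d(4) = 82
  so the recurrence gives d(4) = 82.
From the proposed closed form d(n) = 3ⁿ + 1ⁿ:
  d(4) = 82.
Both sides give 82 at n = 4, and the initial condition(s) match, so the closed form is consistent.

Yes, the closed form is correct.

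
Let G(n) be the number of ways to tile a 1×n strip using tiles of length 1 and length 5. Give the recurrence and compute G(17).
Condition on the last tile: it has length 1 (leaving a 1×(n-1) strip) or length 5 (leaving a 1×(n-5) strip), so G(n) = G(n-1) + G(n-5) (order-5 linear recurrence).
For 0 ≤ i < 5 only unit tiles fit, so G(i) = 1.
Iterating the recurrence: G(5) = 2, G(6) = 3, G(7) = 4, G(8) = 5, G(9) = 6, G(10) = 8, G(11) = 11, G(12) = 15, G(13) = 20, G(14) = 26, G(15) = 34, G(16) = 45, G(17) = 60.

G(n) = G(n-1) + G(n-5), with G(i) = 1 for 0 ≤ i < 5; G(17) = 60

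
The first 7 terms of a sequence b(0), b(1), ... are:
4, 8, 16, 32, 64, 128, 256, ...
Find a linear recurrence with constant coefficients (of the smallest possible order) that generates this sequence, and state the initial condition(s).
Look for the lowest-order linear relation among consecutive terms.
Observation: each term is 2× the previous.
Check at n=2: 2·8 = 16. ✓

b(n) = 2 × b(n-1), b(0) = 4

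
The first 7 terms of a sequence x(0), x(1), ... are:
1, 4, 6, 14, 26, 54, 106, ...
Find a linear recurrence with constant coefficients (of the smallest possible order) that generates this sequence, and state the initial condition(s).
Look for the lowest-order linear relation among consecutive terms.
Observation: x(n) - 1·x(n-1) - (2)·x(n-2) = 0 holds for the shown terms, and no order-1 relation x(n) = α·x(n-1) + β fits.
Check at n=3: 1·6 + (2)·4 = 14. ✓

x(n) = x(n-1) + 2x(n-2), x(0) = 1, x(1) = 4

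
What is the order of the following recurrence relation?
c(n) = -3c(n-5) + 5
The order is the largest lag k for which c(n-k) appears. Here the deepest term is c(n-5) (the 5 term is non-homogeneous and does not affect the order), so the order is 5.

Order 5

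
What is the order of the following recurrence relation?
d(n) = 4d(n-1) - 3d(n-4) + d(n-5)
The order is the largest lag k for which d(n-k) appears. Here the deepest term is d(n-5), so the order is 5.

Order 5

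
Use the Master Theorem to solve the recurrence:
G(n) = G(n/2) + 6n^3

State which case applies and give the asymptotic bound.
Master Theorem template: G(n) = a·G(n/b) + f(n).
Here: a=1, b=2, f(n)=6n^3
Compute log_b(a) = log_2(1) = 0.
f(n) = 6n^3 = Ω(n^(0+ε)) with ε = 3, and the regularity condition holds (a·f(n/b) = (a/b^3)·f(n) with a/b^3 = 2^-3 < 1). Case 3: G(n) = Θ(f(n)) = Θ(n^3).

Case 3: G(n) = Θ(n^3)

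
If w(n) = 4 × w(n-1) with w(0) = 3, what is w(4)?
Computing step by step:
w(0) = 3
w(1) = 4 × 3 = 12
w(2) = 4 × 12 = 48
w(3) = 4 × 48 = 192
w(4) = 4 × 192 = 768

768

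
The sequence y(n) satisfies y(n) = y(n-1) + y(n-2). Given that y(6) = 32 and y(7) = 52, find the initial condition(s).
Work backwards using y(k) = y(k+2) - y(k+1):
y(5) = y(7) - y(6) = 52 - 32 = 20
y(4) = y(6) - y(5) = 32 - 20 = 12
y(3) = y(5) - y(4) = 20 - 12 = 8
y(2) = y(4) - y(3) = 12 - 8 = 4
y(1) = y(3) - y(2) = 8 - 4 = 4
y(0) = y(2) - y(1) = 4 - 4 = 0

y(0) = 0, y(1) = 4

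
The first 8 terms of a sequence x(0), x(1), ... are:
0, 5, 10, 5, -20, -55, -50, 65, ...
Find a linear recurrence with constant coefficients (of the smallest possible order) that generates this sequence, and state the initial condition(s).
Look for the lowest-order linear relation among consecutive terms.
Observation: x(n) - 2·x(n-1) - (-3)·x(n-2) = 0 holds for the shown terms, and no order-1 relation x(n) = α·x(n-1) + β fits.
Check at n=3: 2·10 + (-3)·5 = 5. ✓

x(n) = 2x(n-1) - 3x(n-2), x(0) = 0, x(1) = 5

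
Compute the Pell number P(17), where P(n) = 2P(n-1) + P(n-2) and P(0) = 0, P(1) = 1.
Computing the sequence terms:
0, 1, 2, 5, 12, 29, 70, 169, 408, 985, 2378, 5741, 13860, 33461, 80782, 195025, 470832, 1136689

1136689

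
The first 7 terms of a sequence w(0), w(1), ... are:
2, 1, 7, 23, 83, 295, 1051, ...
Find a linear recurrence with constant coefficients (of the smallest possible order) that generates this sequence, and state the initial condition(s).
Look for the lowest-order linear relation among consecutive terms.
Observation: w(n) - 3·w(n-1) - (2)·w(n-2) = 0 holds for the shown terms, and no order-1 relation w(n) = α·w(n-1) + β fits.
Check at n=3: 3·7 + (2)·1 = 23. ✓

w(n) = 3w(n-1) + 2w(n-2), w(0) = 2, w(1) = 1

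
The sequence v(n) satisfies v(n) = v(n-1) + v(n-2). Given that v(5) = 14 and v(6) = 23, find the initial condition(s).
Work backwards using v(k) = v(k+2) - v(k+1):
v(4) = v(6) - v(5) = 23 - 14 = 9
v(3) = v(5) - v(4) = 14 - 9 = 5
v(2) = v(4) - v(3) = 9 - 5 = 4
v(1) = v(3) - v(2) = 5 - 4 = 1
v(0) = v(2) - v(1) = 4 - 1 = 3

v(0) = 3, v(1) = 1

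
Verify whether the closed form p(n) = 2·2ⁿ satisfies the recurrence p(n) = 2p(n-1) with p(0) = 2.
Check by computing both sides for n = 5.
From the recurrence with p(0) = 2:
  p(0) = 2, p(1) = 4, p(2) = 8, p(3) = 16, p(4) = 32, p(5) = 64
  so the recurrence gives p(5) = 64.
From the proposed closed form p(n) = 2·2ⁿ:
  p(5) = 64.
Both sides give 64 at n = 5, and the initial condition(s) match, so the closed form is consistent.

Yes, the closed form is correct.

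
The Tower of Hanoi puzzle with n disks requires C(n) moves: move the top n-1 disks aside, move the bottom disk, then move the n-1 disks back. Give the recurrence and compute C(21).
Moving n disks = move the top n-1 disks aside (C(n-1) moves) + move the largest disk (1 move) + move the n-1 disks back on top (C(n-1) moves), so C(n) = 2C(n-1) + 1, with C(1) = 1 (a single disk takes one move).
First terms: 1, 3, 7, 15, 31, 63, … — each is one less than a power of 2. Indeed C(n) + 1 = 2(C(n-1) + 1) with C(1) + 1 = 2, so C(n) + 1 = 2ⁿ and C(n) = 2ⁿ - 1.
Hence C(21) = 2^21 - 1 = 2097152 - 1 = 2097151.

C(n) = 2C(n-1) + 1, C(1) = 1; C(21) = 2097151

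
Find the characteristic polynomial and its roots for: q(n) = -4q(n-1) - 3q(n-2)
Substitute q(n) = rⁿ and divide through by rⁿ⁻²: r² + 4r + 3 = 0
Factor: (r + 3)(r + 1) = 0, so r = -3, -1.
General solution: q(n) = A·(-3)ⁿ + B·(-1)ⁿ

Characteristic: r² + 4r + 3 = 0, Roots: r = -3, -1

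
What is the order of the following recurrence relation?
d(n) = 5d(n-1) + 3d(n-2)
The order is the largest lag k for which d(n-k) appears. Here the deepest term is d(n-2), so the order is 2.

Order 2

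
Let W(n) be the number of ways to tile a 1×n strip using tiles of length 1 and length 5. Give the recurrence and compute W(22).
Condition on the last tile: it has length 1 (leaving a 1×(n-1) strip) or length 5 (leaving a 1×(n-5) strip), so W(n) = W(n-1) + W(n-5) (order-5 linear recurrence).
For 0 ≤ i < 5 only unit tiles fit, so W(i) = 1.
Iterating the recurrence: W(5) = 2, W(6) = 3, W(7) = 4, W(8) = 5, W(9) = 6, W(10) = 8, W(11) = 11, W(12) = 15, W(13) = 20, W(14) = 26, W(15) = 34, W(16) = 45, W(17) = 60, W(18) = 80, W(19) = 106, W(20) = 140, W(21) = 185, W(22) = 245.

W(n) = W(n-1) + W(n-5), with W(i) = 1 for 0 ≤ i < 5; W(22) = 245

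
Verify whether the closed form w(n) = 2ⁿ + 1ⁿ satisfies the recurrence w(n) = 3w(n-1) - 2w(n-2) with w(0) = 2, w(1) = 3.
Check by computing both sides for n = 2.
From the recurrence with w(0) = 2, w(1) = 3:
  w(0) = 2, w(1) = 3, w(2) = 5
  so the recurrence gives w(2) = 5.
From the proposed closed form w(n) = 2ⁿ + 1ⁿ:
  w(2) = 5.
Both sides give 5 at n = 2, and the initial condition(s) match, so the closed form is consistent.

Yes, the closed form is correct.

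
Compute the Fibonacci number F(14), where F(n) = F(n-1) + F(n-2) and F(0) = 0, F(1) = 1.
Computing the sequence terms:
0, 1, 1, 2, 3, 5, 8, 13, 21, 34, 55, 89, 144, 233, 377

377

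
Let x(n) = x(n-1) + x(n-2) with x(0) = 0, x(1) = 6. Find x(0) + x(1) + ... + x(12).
Computing the sequence terms: 0, 6, 6, 12, 18, 30, 48, 78, 126, 204, 330, 534, 864
Adding these values together:

2256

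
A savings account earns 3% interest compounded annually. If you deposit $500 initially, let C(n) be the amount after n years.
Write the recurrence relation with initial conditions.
Each year the balance grows by 3%, i.e. is multiplied by 1 + 3/100 = 1.03, so C(n) = 1.03 × C(n-1). The initial deposit gives C(0) = 500.
Unrolling gives the closed form C(n) = 500 × (1.03)ⁿ.

C(n) = 1.03 × C(n-1), C(0) = 500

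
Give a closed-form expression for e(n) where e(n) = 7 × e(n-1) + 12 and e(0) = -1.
Recurrence: e(n) = 7 × e(n-1) + 12, initial: e(0) = -1.
Try e(n) = A·7ⁿ + C. Substituting: A·7ⁿ + C = 7(A·7ⁿ⁻¹ + C) + 12 = A·7ⁿ + 7C + 12, so C = 7C + 12, giving C = -2. Then e(0) = A - 2 = -1 gives A = 1.

e(n) = 7ⁿ - 2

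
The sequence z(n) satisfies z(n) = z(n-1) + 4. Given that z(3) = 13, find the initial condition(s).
z(3) = z(0) + 3·4, so z(0) = 13 - 12 = 1.

z(0) = 1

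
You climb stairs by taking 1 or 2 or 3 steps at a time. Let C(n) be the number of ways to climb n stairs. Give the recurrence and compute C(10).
Condition on the size of the last step (1 to 3): before it there were n-1, …, n-3 stairs climbed, and these cases are disjoint, so C(n) = C(n-1) + C(n-2) + C(n-3) (order-3 linear recurrence).
Initial conditions by direct count (compositions of i into parts ≤ 3): C(1) = 1; C(2) = 2; C(3) = 4.
Iterating the recurrence: C(4) = 7, C(5) = 13, C(6) = 24, C(7) = 44, C(8) = 81, C(9) = 149, C(10) = 274.

C(n) = C(n-1) + C(n-2) + C(n-3), C(1) = 1, C(2) = 2, C(3) = 4; C(10) = 274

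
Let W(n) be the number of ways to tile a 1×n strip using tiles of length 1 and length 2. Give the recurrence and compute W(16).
Condition on the last tile: it has length 1 (leaving a 1×(n-1) strip) or length 2 (leaving a 1×(n-2) strip), so W(n) = W(n-1) + W(n-2) (order-2 linear recurrence).
For 0 ≤ i < 2 only unit tiles fit, so W(i) = 1.
Iterating the recurrence: W(2) = 2, W(3) = 3, W(4) = 5, W(5) = 8, W(6) = 13, W(7) = 21, W(8) = 34, W(9) = 55, W(10) = 89, W(11) = 144, W(12) = 233, W(13) = 377, W(14) = 610, W(15) = 987, W(16) = 1597.

W(n) = W(n-1) + W(n-2), with W(i) = 1 for 0 ≤ i < 2; W(16) = 1597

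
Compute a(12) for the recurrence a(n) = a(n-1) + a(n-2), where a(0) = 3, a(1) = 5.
Computing the sequence terms:
3, 5, 8, 13, 21, 34, 55, 89, 144, 233, 377, 610, 987

987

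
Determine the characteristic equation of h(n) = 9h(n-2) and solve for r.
Substitute h(n) = rⁿ and divide through by rⁿ⁻²: r² - 9 = 0
Factor: (r - 3)(r + 3) = 0, so r = 3, -3.
General solution: h(n) = A·3ⁿ + B·(-3)ⁿ

Characteristic: r² - 9 = 0, Roots: r = 3, -3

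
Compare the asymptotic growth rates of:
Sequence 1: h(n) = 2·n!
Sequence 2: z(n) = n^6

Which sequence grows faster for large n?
Comparing growth rates:
Growth-rate hierarchy: log n ≺ any polynomial ≺ any exponential cⁿ (c>1) ≺ n! ≺ nⁿ.
factorial dominates polynomial degree 6 asymptotically.

h(n) grows faster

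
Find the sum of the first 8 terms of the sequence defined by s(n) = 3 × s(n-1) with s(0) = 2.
Computing the sequence terms: 2, 6, 18, 54, 162, 486, 1458, 4374
Adding these values together:

6560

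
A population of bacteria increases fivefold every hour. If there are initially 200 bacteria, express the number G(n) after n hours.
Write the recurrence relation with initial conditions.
Each hour multiplies the count by 5, so the count after n hours depends only on the count after n-1 hours: G(n) = 5 × G(n-1). The starting count gives G(0) = 200.
Unrolling n times gives the closed form G(n) = 200 × 5ⁿ.

G(n) = 5 × G(n-1), G(0) = 200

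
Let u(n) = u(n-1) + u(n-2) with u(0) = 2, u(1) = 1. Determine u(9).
Computing the sequence terms:
2, 1, 3, 4, 7, 11, 18, 29, 47, 76

76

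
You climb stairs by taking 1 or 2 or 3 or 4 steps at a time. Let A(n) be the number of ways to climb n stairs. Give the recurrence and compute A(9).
Condition on the size of the last step (1 to 4): before it there were n-1, …, n-4 stairs climbed, and these cases are disjoint, so A(n) = A(n-1) + A(n-2) + A(n-3) + A(n-4) (order-4 linear recurrence).
Initial conditions by direct count (compositions of i into parts ≤ 4): A(1) = 1; A(2) = 2; A(3) = 4; A(4) = 8.
Iterating the recurrence: A(5) = 15, A(6) = 29, A(7) = 56, A(8) = 108, A(9) = 208.

A(n) = A(n-1) + A(n-2) + A(n-3) + A(n-4), A(1) = 1, A(2) = 2, A(3) = 4, A(4) = 8; A(9) = 208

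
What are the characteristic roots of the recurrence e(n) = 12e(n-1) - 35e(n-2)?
Substitute e(n) = rⁿ and divide through by rⁿ⁻²: r² - 12r + 35 = 0
Factor: (r - 5)(r - 7) = 0, so r = 5, 7.
General solution: e(n) = A·5ⁿ + B·7ⁿ

Characteristic: r² - 12r + 35 = 0, Roots: r = 5, 7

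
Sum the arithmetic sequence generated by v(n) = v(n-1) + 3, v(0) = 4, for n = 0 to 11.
Computing the sequence terms: 4, 7, 10, 13, 16, 19, 22, 25, 28, 31, 34, 37
Adding these values together:

246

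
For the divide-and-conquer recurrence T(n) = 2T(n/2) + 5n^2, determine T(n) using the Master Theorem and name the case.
Master Theorem template: T(n) = a·T(n/b) + f(n).
Here: a=2, b=2, f(n)=5n^2
Compute log_b(a) = log_2(2) = 1.
f(n) = 5n^2 = Ω(n^(1+ε)) with ε = 1, and the regularity condition holds (a·f(n/b) = (a/b^2)·f(n) with a/b^2 = 2^-1 < 1). Case 3: T(n) = Θ(f(n)) = Θ(n^2).

Case 3: T(n) = Θ(n^2)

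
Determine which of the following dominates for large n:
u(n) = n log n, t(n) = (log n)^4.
Comparing growth rates:
Growth-rate hierarchy: log n ≺ any polynomial ≺ any exponential cⁿ (c>1) ≺ n! ≺ nⁿ.
polynomial degree 1 (with log factor) dominates polylogarithmic (log n)^4 asymptotically.

u(n) grows faster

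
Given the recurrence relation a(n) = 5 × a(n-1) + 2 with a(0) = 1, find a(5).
Computing step by step:
a(0) = 1
a(1) = 5 × 1 + 2 = 7
a(2) = 5 × 7 + 2 = 37
a(3) = 5 × 37 + 2 = 187
a(4) = 5 × 187 + 2 = 937
a(5) = 5 × 937 + 2 = 4687

4687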